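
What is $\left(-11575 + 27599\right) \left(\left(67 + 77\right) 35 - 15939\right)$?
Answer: $-174645576$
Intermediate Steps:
$\left(-11575 + 27599\right) \left(\left(67 + 77\right) 35 - 15939\right) = 16024 \left(144 \cdot 35 - 15939\right) = 16024 \left(5040 - 15939\right) = 16024 \left(-10899\right) = -174645576$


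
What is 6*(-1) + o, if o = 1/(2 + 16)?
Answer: -107/18 ≈ -5.9444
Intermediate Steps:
o = 1/18 ≈ 0.055556
6*(-1) + o = 6*(-1) + 1/18 = -6 + 1/18 = -107/18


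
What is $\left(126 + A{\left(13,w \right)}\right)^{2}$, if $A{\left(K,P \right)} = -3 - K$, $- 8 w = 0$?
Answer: $12100$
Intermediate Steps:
$w = 0$ ($w = \left(- \frac{1}{8}\right) 0 = 0$)
$\left(126 + A{\left(13,w \right)}\right)^{2} = \left(126 - 16\right)^{2} = 110^{2} = 12100$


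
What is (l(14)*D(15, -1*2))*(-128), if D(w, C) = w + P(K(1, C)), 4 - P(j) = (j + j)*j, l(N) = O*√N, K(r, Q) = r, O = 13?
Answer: -28288*√14 ≈ -1.0584e+5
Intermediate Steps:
l(N) = 13*√N
P(j) = 4 - 2*j² (P(j) = 4 - (j + j)*j = 4 - 2*j*j = 4 - 2*j²)
D(w, C) = 2 + w (D(w, C) = w + (4 - 2*1²) = w + (4 - 2*1) = w + (4 - 2) = w + 2 = 2 + w)
(l(14)*D(15, -1*2))*(-128) = ((13*√14)*(2 + 15))*(-128) = ((13*√14)*17)*(-128) = (221*√14)*(-128) = -28288*√14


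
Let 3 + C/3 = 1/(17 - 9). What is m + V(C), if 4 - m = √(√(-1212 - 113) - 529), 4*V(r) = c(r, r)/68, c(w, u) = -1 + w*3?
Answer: 8489/2176 - √(-529 + 5*I*√53) ≈ 3.1103 - 23.014*I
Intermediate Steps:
c(w, u) = -1 + 3*w
C = -69/8 (C = -9 + 3/(17 - 9) = -9 + 3/8 = -69/8 ≈ -8.6250)
V(r) = -1/272 + 3*r/272 (V(r) = ((-1 + 3*r)/68)/4 = ((-1 + 3*r)*(1/68))/4 = (-1/68 + 3*r/68)/4 = -1/272 + 3*r/272)
m = 4 - √(-529 + 5*I*√53) (m = 4 - √(√(-1212 - 113) - 529) = 4 - √(√(-1325) - 529) = 4 - √(5*I*√53 - 529) = 4 - √(-529 + 5*I*√53) ≈ 3.2092 - 23.014*I)
m + V(C) = (4 - √(-529 + 5*I*√53)) + (-1/272 + (3/272)*(-69/8)) = (4 - √(-529 + 5*I*√53)) + (-1/272 - 207/2176) = (4 - √(-529 + 5*I*√53)) - 215/2176 = 8489/2176 - √(-529 + 5*I*√53)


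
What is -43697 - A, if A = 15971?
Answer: -59668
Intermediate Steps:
-43697 - A = -43697 - 1*15971 = -43697 - 15971 = -59668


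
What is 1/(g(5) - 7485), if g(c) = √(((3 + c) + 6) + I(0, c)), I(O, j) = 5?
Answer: -7485/56025206 - √19/56025206 ≈ -0.00013368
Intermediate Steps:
g(c) = √(14 + c) (g(c) = √(((3 + c) + 6) + 5) = √((9 + c) + 5) = √(14 + c))
1/(g(5) - 7485) = 1/(√(14 + 5) - 7485) = 1/(√19 - 7485) = 1/(-7485 + √19)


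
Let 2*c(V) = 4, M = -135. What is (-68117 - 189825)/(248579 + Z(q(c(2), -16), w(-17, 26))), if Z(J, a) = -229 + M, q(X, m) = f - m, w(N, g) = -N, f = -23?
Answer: -257942/248215 ≈ -1.0392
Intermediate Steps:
c(V) = 2 (c(V) = (½)*4 = 2)
q(X, m) = -23 - m
Z(J, a) = -364 (Z(J, a) = -229 - 135 = -364)
(-68117 - 189825)/(248579 + Z(q(c(2), -16), w(-17, 26))) = (-68117 - 189825)/(248579 - 364) = -257942/248215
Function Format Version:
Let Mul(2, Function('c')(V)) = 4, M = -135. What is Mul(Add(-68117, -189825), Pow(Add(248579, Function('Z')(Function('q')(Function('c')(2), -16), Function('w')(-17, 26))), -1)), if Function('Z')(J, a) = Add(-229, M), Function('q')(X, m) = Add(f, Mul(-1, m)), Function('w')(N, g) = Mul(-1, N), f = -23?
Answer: Rational(-257942, 248215) ≈ -1.0392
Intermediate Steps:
Function('c')(V) = 2 (Function('c')(V) = Mul(Rational(1, 2), 4) = 2)
Function('q')(X, m) = Add(-23, Mul(-1, m))
Function('Z')(J, a) = -364 (Function('Z')(J, a) = Add(-229, -135) = -364)
Mul(Add(-68117, -189825), Pow(Add(248579, Function('Z')(Function('q')(Function('c')(2), -16), Function('w')(-17, 26))), -1)) = Mul(Add(-68117, -189825), Pow(Add(248579, -364), -1)) = Mul(-257942, Pow(248215, -1)) = Mul(-257942, Rational(1, 248215)) = Rational(-257942, 248215)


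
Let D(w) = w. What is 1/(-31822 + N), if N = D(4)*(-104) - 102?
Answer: -1/32340 ≈ -3.0921e-5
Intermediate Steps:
N = -518 (N = 4*(-104) - 102 = -416 - 102 = -518)
1/(-31822 + N) = 1/(-31822 - 518) = 1/(-32340) = -1/32340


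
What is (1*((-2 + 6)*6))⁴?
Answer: 331776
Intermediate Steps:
(1*((-2 + 6)*6))⁴ = (1*(4*6))⁴ = (1*24)⁴ = 24⁴ = 331776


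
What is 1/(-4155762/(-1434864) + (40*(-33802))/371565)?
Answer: -17771508072/13197173653 ≈ -1.3466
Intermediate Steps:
1/(-4155762/(-1434864) + (40*(-33802))/371565) = 1/(-4155762*(-1/1434864) - 1352080*1/371565) = 1/(692627/239144 - 270416/74313) = 1/(-13197173653/17771508072) = -17771508072/13197173653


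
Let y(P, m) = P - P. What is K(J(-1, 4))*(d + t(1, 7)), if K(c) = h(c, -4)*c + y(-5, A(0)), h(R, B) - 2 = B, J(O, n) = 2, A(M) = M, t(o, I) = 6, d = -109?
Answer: 412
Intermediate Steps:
y(P, m) = 0
h(R, B) = 2 + B
K(c) = -2*c (K(c) = (2 - 4)*c + 0 = -2*c + 0 = -2*c)
K(J(-1, 4))*(d + t(1, 7)) = (-2*2)*(-109 + 6) = -4*(-103) = 412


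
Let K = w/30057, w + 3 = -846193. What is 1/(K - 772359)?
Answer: -30057/23215640659 ≈ -1.2947e-6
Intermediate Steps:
w = -846196 (w = -3 - 846193 = -846196)
K = -846196/30057 ≈ -28.153
1/(K - 772359) = 1/(-846196/30057 - 772359) = 1/(-23215640659/30057) = -30057/23215640659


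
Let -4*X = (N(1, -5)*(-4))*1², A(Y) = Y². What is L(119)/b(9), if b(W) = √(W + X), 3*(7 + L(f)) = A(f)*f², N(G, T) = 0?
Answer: 200533900/9 ≈ 2.2282e+7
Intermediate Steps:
L(f) = -7 + f⁴/3 (L(f) = -7 + (f²*f²)/3 = -7 + f⁴/3)
X = 0 (X = -0*(-4)*1²/4 = -0 = -¼*0 = 0)
b(W) = √W (b(W) = √(W + 0) = √W)
L(119)/b(9) = (-7 + (⅓)*119⁴)/(√9) = (-7 + (⅓)*200533921)/3 = (-7 + 200533921/3)*(⅓) = (200533900/3)*(⅓) = 200533900/9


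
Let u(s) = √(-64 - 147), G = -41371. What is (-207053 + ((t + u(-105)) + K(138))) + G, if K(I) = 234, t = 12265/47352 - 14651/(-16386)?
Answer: -32095362733873/129318312 + I*√211 ≈ -2.4819e+5 + 14.526*I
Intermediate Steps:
t = 149121407/129318312 (t = 12265*(1/47352) - 14651*(-1/16386) = 12265/47352 + 14651/16386 = 149121407/129318312 ≈ 1.1531)
u(s) = I*√211 (u(s) = √(-211) = I*√211)
(-207053 + ((t + u(-105)) + K(138))) + G = (-207053 + ((149121407/129318312 + I*√211) + 234)) - 41371 = (-207053 + (30409606415/129318312 + I*√211)) - 41371 = (-26745334848121/129318312 + I*√211) - 41371 = -32095362733873/129318312 + I*√211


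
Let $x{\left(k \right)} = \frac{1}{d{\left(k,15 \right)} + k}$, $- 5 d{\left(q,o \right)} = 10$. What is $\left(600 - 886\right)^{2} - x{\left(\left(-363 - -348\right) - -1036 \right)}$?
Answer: $\frac{83350123}{1019} \approx 81796.0$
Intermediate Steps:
$d{\left(q,o \right)} = -2$ ($d{\left(q,o \right)} = \left(- \frac{1}{5}\right) 10 = -2$)
$x{\left(k \right)} = \frac{1}{-2 + k}$
$\left(600 - 886\right)^{2} - x{\left(\left(-363 - -348\right) - -1036 \right)} = \left(600 - 886\right)^{2} - \frac{1}{-2 - -1021} = \left(-286\right)^{2} - \frac{1}{-2 + \left(\left(-363 + 348\right) + 1036\right)} = 81796 - \frac{1}{-2 + \left(-15 + 1036\right)} = 81796 - \frac{1}{-2 + 1021} = 81796 - \frac{1}{1019} = \frac{83350123}{1019}$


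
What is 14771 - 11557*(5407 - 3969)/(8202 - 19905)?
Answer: 189483979/11703 ≈ 16191.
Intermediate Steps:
14771 - 11557*(5407 - 3969)/(8202 - 19905) = 14771 - 11557/((-11703/1438)) = 14771 - 11557/((-11703*1/1438)) = 14771 - 11557/(-11703/1438) = 14771 - 11557*(-1438/11703) = 14771 + 16618966/11703 = 189483979/11703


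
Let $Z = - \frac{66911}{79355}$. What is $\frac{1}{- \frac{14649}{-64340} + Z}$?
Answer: $- \frac{1021140140}{628516469} \approx -1.6247$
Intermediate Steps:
$Z = - \frac{66911}{79355}$ ($Z = \left(-66911\right) \frac{1}{79355} = - \frac{66911}{79355} \approx -0.84319$)
$\frac{1}{- \frac{14649}{-64340} + Z} = \frac{1}{- \frac{14649}{-64340} - \frac{66911}{79355}} = \frac{1}{\left(-14649\right) \left(- \frac{1}{64340}\right) - \frac{66911}{79355}} = \frac{1}{\frac{14649}{64340} - \frac{66911}{79355}} = \frac{1}{- \frac{628516469}{1021140140}} = - \frac{1021140140}{628516469}$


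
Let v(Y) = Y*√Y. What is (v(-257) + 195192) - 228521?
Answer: -33329 - 257*I*√257 ≈ -33329.0 - 4120.0*I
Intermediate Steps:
v(Y) = Y^(3/2)
(v(-257) + 195192) - 228521 = ((-257)^(3/2) + 195192) - 228521 = (-257*I*√257 + 195192) - 228521 = (195192 - 257*I*√257) - 228521 = -33329 - 257*I*√257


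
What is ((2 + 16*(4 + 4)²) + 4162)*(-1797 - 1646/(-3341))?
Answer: -31139055628/3341 ≈ -9.3203e+6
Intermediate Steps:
((2 + 16*(4 + 4)²) + 4162)*(-1797 - 1646/(-3341)) = ((2 + 16*8²) + 4162)*(-1797 - 1646*(-1/3341)) = ((2 + 16*64) + 4162)*(-1797 + 1646/3341) = ((2 + 1024) + 4162)*(-6002131/3341) = (1026 + 4162)*(-6002131/3341) = 5188*(-6002131/3341) = -31139055628/3341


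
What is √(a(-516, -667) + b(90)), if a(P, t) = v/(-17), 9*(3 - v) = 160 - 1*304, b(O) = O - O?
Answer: I*√323/17 ≈ 1.0572*I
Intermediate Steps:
b(O) = 0
v = 19 (v = 3 - (160 - 1*304)/9 = 3 - (160 - 304)/9 = 3 - ⅑*(-144) = 3 + 16 = 19)
a(P, t) = -19/17 (a(P, t) = 19/(-17) = 19*(-1/17) = -19/17)
√(a(-516, -667) + b(90)) = √(-19/17 + 0) = √(-19/17) = I*√323/17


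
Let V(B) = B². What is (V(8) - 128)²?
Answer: 4096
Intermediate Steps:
(V(8) - 128)² = (8² - 128)² = (64 - 128)² = (-64)² = 4096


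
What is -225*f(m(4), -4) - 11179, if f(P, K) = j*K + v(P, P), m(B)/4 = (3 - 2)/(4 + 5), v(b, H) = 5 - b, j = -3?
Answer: -14904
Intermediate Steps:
m(B) = 4/9 (m(B) = 4*((3 - 2)/(4 + 5)) = 4*(1/9) = 4*(1*(⅑)) = 4*(⅑) = 4/9)
f(P, K) = 5 - P - 3*K (f(P, K) = -3*K + (5 - P) = 5 - P - 3*K)
-225*f(m(4), -4) - 11179 = -225*(5 - 1*4/9 - 3*(-4)) - 11179 = -225*(5 - 4/9 + 12) - 11179 = -225*149/9 - 11179 = -3725 - 11179 = -14904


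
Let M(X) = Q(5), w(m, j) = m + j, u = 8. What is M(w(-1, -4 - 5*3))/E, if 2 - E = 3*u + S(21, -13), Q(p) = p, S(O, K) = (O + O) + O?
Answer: -1/17 ≈ -0.058824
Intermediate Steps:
S(O, K) = 3*O (S(O, K) = 2*O + O = 3*O)
w(m, j) = j + m
M(X) = 5
E = -85 (E = 2 - (3*8 + 3*21) = 2 - (24 + 63) = 2 - 1*87 = 2 - 87 = -85)
M(w(-1, -4 - 5*3))/E = 5/(-85) = 5*(-1/85) = -1/17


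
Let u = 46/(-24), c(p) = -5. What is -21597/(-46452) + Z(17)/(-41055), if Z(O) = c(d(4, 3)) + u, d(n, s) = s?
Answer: 31678076/68110245 ≈ 0.46510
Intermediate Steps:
u = -23/12 (u = 46*(-1/24) = -23/12 ≈ -1.9167)
Z(O) = -83/12 (Z(O) = -5 - 23/12 = -83/12)
-21597/(-46452) + Z(17)/(-41055) = -21597/(-46452) - 83/12/(-41055) = -21597*(-1/46452) - 83/12*(-1/41055) = 7199/15484 + 83/492660 = 31678076/68110245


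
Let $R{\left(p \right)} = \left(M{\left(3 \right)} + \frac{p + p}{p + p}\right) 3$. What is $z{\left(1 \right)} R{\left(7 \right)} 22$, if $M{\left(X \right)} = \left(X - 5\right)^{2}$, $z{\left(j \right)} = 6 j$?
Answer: $1980$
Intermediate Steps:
$M{\left(X \right)} = \left(-5 + X\right)^{2}$
$R{\left(p \right)} = 15$ ($R{\left(p \right)} = \left(\left(-5 + 3\right)^{2} + \frac{p + p}{p + p}\right) 3 = \left(\left(-2\right)^{2} + \frac{2 p}{2 p}\right) 3 = \left(4 + 2 p \frac{1}{2 p}\right) 3 = \left(4 + 1\right) 3 = 5 \cdot 3 = 15$)
$z{\left(1 \right)} R{\left(7 \right)} 22 = 6 \cdot 1 \cdot 15 \cdot 22 = 6 \cdot 15 \cdot 22 = 90 \cdot 22 = 1980$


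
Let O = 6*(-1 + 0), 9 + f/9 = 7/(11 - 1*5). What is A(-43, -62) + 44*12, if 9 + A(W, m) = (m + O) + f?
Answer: 761/2 ≈ 380.50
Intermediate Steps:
f = -141/2 (f = -81 + 9*(7/(11 - 1*5)) = -81 + 9*(7/(11 - 5)) = -81 + 9*(7/6) = -81 + 21/2 = -141/2 ≈ -70.500)
O = -6 (O = 6*(-1) = -6)
A(W, m) = -171/2 + m (A(W, m) = -9 + ((m - 6) - 141/2) = -9 + ((-6 + m) - 141/2) = -9 + (-153/2 + m) = -171/2 + m)
A(-43, -62) + 44*12 = (-171/2 - 62) + 44*12 = -295/2 + 528 = 761/2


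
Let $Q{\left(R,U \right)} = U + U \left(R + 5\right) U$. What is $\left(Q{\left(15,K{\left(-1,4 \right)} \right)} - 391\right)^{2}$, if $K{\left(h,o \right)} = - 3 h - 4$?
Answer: $138384$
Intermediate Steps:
$K{\left(h,o \right)} = -4 - 3 h$
$Q{\left(R,U \right)} = U + U^{2} \left(5 + R\right)$ ($Q{\left(R,U \right)} = U + U \left(5 + R\right) U = U + U^{2} \left(5 + R\right)$)
$\left(Q{\left(15,K{\left(-1,4 \right)} \right)} - 391\right)^{2} = \left(\left(-4 - -3\right) \left(1 + 5 \left(-4 - -3\right) + 15 \left(-4 - -3\right)\right) - 391\right)^{2} = \left(\left(-4 + 3\right) \left(1 + 5 \left(-4 + 3\right) + 15 \left(-4 + 3\right)\right) - 391\right)^{2} = \left(- (1 + 5 \left(-1\right) + 15 \left(-1\right)) - 391\right)^{2} = \left(- (1 - 5 - 15) - 391\right)^{2} = \left(\left(-1\right) \left(-19\right) - 391\right)^{2} = \left(19 - 391\right)^{2} = \left(-372\right)^{2} = 138384$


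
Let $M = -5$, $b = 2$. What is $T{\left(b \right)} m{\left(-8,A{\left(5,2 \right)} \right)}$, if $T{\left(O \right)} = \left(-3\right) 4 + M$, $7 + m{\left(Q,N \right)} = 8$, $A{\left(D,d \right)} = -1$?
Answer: $-17$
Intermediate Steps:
$m{\left(Q,N \right)} = 1$ ($m{\left(Q,N \right)} = -7 + 8 = 1$)
$T{\left(O \right)} = -17$ ($T{\left(O \right)} = \left(-3\right) 4 - 5 = -12 - 5 = -17$)
$T{\left(b \right)} m{\left(-8,A{\left(5,2 \right)} \right)} = \left(-17\right) 1 = -17$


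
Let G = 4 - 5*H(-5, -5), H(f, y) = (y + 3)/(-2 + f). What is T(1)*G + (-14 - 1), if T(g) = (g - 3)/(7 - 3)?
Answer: -114/7 ≈ -16.286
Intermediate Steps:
H(f, y) = (3 + y)/(-2 + f)
T(g) = -3/4 + g/4 (T(g) = (-3 + g)/4 = (-3 + g)*(1/4) = -3/4 + g/4)
G = 18/7 (G = 4 - 5*(3 - 5)/(-2 - 5) = 4 - 5*(-2)/(-7) = 4 - (-5)*(-2)/7 = 4 - 5*2/7 = 4 - 10/7 = 18/7 ≈ 2.5714)
T(1)*G + (-14 - 1) = (-3/4 + (1/4)*1)*(18/7) + (-14 - 1) = (-3/4 + 1/4)*(18/7) - 15 = -1/2*18/7 - 15 = -9/7 - 15 = -114/7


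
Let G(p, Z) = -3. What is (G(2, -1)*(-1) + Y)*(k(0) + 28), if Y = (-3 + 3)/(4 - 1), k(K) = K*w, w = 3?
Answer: 84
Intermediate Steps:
k(K) = 3*K (k(K) = K*3 = 3*K)
Y = 0 (Y = 0/3 = 0*(1/3) = 0)
(G(2, -1)*(-1) + Y)*(k(0) + 28) = (-3*(-1) + 0)*(3*0 + 28) = (3 + 0)*(0 + 28) = 3*28 = 84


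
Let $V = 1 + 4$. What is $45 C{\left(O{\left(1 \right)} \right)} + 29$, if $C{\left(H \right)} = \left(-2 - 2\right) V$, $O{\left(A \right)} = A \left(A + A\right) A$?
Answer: $-871$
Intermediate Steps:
$V = 5$
$O{\left(A \right)} = 2 A^{3}$ ($O{\left(A \right)} = A 2 A A = A 2 A^{2} = 2 A^{3}$)
$C{\left(H \right)} = -20$ ($C{\left(H \right)} = \left(-2 - 2\right) 5 = \left(-4\right) 5 = -20$)
$45 C{\left(O{\left(1 \right)} \right)} + 29 = 45 \left(-20\right) + 29 = -900 + 29 = -871$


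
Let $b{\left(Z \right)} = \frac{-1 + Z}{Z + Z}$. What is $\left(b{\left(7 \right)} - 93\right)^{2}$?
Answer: $\frac{419904}{49} \approx 8569.5$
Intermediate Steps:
$b{\left(Z \right)} = \frac{-1 + Z}{2 Z}$
$\left(b{\left(7 \right)} - 93\right)^{2} = \left(\frac{-1 + 7}{2 \cdot 7} - 93\right)^{2} = \left(\frac{1}{2} \cdot \frac{1}{7} \cdot 6 - 93\right)^{2} = \left(\frac{3}{7} - 93\right)^{2} = \left(- \frac{648}{7}\right)^{2} = \frac{419904}{49}$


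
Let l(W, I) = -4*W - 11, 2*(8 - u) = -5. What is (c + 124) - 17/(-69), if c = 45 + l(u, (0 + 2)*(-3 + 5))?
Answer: 8021/69 ≈ 116.25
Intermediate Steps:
u = 21/2 (u = 8 - 1/2*(-5) = 8 + 5/2 = 21/2 ≈ 10.500)
l(W, I) = -11 - 4*W
c = -8 (c = 45 + (-11 - 4*21/2) = 45 + (-11 - 42) = 45 - 53 = -8)
(c + 124) - 17/(-69) = (-8 + 124) - 17/(-69) = 116 - 17*(-1/69) = 116 + 17/69 = 8021/69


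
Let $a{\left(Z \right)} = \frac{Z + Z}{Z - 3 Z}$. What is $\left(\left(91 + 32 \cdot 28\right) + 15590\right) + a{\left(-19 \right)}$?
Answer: $16576$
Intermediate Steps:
$a{\left(Z \right)} = -1$ ($a{\left(Z \right)} = \frac{2 Z}{\left(-2\right) Z} = 2 Z \left(- \frac{1}{2 Z}\right) = -1$)
$\left(\left(91 + 32 \cdot 28\right) + 15590\right) + a{\left(-19 \right)} = \left(\left(91 + 32 \cdot 28\right) + 15590\right) - 1 = \left(\left(91 + 896\right) + 15590\right) - 1 = \left(987 + 15590\right) - 1 = 16577 - 1 = 16576$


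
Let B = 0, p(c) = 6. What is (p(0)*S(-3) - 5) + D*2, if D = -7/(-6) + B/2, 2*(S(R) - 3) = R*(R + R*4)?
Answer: 451/3 ≈ 150.33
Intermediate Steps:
S(R) = 3 + 5*R²/2 (S(R) = 3 + (R*(R + R*4))/2 = 3 + (R*(R + 4*R))/2 = 3 + (R*(5*R))/2 = 3 + (5*R²)/2 = 3 + 5*R²/2)
D = 7/6 (D = -7/(-6) + 0/2 = -7*(-⅙) + 0*(½) = 7/6 + 0 = 7/6 ≈ 1.1667)
(p(0)*S(-3) - 5) + D*2 = (6*(3 + (5/2)*(-3)²) - 5) + (7/6)*2 = (6*(3 + (5/2)*9) - 5) + 7/3 = (6*(3 + 45/2) - 5) + 7/3 = (6*(51/2) - 5) + 7/3 = (153 - 5) + 7/3 = 148 + 7/3 = 451/3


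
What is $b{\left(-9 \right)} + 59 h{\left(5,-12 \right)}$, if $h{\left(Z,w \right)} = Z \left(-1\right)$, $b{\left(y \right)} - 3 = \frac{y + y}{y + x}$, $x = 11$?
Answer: $-301$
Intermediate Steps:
$b{\left(y \right)} = 3 + \frac{2 y}{11 + y}$ ($b{\left(y \right)} = 3 + \frac{y + y}{y + 11} = 3 + \frac{2 y}{11 + y}$)
$h{\left(Z,w \right)} = - Z$
$b{\left(-9 \right)} + 59 h{\left(5,-12 \right)} = \frac{33 + 5 \left(-9\right)}{11 - 9} + 59 \left(\left(-1\right) 5\right) = \frac{33 - 45}{2} + 59 \left(-5\right) = \frac{1}{2} \left(-12\right) - 295 = -6 - 295 = -301$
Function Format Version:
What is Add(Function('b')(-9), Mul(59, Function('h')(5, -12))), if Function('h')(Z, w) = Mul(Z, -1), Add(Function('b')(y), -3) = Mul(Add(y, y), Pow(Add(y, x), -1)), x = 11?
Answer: -301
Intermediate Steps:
Function('b')(y) = Add(3, Mul(2, y, Pow(Add(11, y), -1))) (Function('b')(y) = Add(3, Mul(Add(y, y), Pow(Add(y, 11), -1))) = Add(3, Mul(Mul(2, y), Pow(Add(11, y), -1))) = Add(3, Mul(2, y, Pow(Add(11, y), -1))))
Function('h')(Z, w) = Mul(-1, Z)
Add(Function('b')(-9), Mul(59, Function('h')(5, -12))) = Add(Mul(Pow(Add(11, -9), -1), Add(33, Mul(5, -9))), Mul(59, Mul(-1, 5))) = Add(Mul(Pow(2, -1), Add(33, -45)), Mul(59, -5)) = Add(Mul(Rational(1, 2), -12), -295) = Add(-6, -295) = -301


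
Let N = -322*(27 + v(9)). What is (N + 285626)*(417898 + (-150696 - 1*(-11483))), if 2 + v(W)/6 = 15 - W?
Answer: 75023116740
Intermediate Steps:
v(W) = 78 - 6*W (v(W) = -12 + 6*(15 - W) = -12 + (90 - 6*W) = 78 - 6*W)
N = -16422 (N = -322*(27 + (78 - 6*9)) = -322*(27 + (78 - 54)) = -322*(27 + 24) = -322*51 = -16422)
(N + 285626)*(417898 + (-150696 - 1*(-11483))) = (-16422 + 285626)*(417898 + (-150696 - 1*(-11483))) = 269204*(417898 + (-150696 + 11483)) = 269204*(417898 - 139213) = 269204*278685 = 75023116740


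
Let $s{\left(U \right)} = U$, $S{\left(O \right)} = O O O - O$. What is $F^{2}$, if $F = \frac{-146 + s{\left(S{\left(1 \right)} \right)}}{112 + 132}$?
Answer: $\frac{5329}{14884} \approx 0.35804$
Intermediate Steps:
$S{\left(O \right)} = O^{3} - O$ ($S{\left(O \right)} = O^{2} O - O = O^{3} - O$)
$F = - \frac{73}{122}$ ($F = \frac{-146 + \left(1^{3} - 1\right)}{112 + 132} = \frac{-146 + \left(1 - 1\right)}{244} = \left(-146 + 0\right) \frac{1}{244} = \left(-146\right) \frac{1}{244} = - \frac{73}{122} \approx -0.59836$)
$F^{2} = \left(- \frac{73}{122}\right)^{2} = \frac{5329}{14884}$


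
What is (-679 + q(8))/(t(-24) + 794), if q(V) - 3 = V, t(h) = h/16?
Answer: -1336/1585 ≈ -0.84290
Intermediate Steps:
t(h) = h/16 (t(h) = h*(1/16) = h/16)
q(V) = 3 + V
(-679 + q(8))/(t(-24) + 794) = (-679 + (3 + 8))/((1/16)*(-24) + 794) = (-679 + 11)/(-3/2 + 794) = -668/1585/2 = -668*2/1585 = -1336/1585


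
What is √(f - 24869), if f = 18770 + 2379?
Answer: 2*I*√930 ≈ 60.992*I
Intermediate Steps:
f = 21149
√(f - 24869) = √(21149 - 24869) = √(-3720) = 2*I*√930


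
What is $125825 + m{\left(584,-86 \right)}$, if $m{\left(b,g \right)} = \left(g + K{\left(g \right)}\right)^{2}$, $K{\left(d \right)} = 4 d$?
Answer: $310725$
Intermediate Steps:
$m{\left(b,g \right)} = 25 g^{2}$ ($m{\left(b,g \right)} = \left(g + 4 g\right)^{2} = \left(5 g\right)^{2} = 25 g^{2}$)
$125825 + m{\left(584,-86 \right)} = 125825 + 25 \left(-86\right)^{2} = 125825 + 25 \cdot 7396 = 125825 + 184900 = 310725$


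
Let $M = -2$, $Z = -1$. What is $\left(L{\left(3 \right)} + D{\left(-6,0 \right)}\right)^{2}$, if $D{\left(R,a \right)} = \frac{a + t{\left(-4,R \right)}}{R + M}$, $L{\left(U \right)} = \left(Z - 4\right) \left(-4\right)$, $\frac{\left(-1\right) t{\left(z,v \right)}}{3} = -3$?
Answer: $\frac{22801}{64} \approx 356.27$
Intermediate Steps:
$t{\left(z,v \right)} = 9$ ($t{\left(z,v \right)} = \left(-3\right) \left(-3\right) = 9$)
$L{\left(U \right)} = 20$ ($L{\left(U \right)} = \left(-1 - 4\right) \left(-4\right) = \left(-5\right) \left(-4\right) = 20$)
$D{\left(R,a \right)} = \frac{9 + a}{-2 + R}$ ($D{\left(R,a \right)} = \frac{a + 9}{R - 2} = \frac{9 + a}{-2 + R}$)
$\left(L{\left(3 \right)} + D{\left(-6,0 \right)}\right)^{2} = \left(20 + \frac{9 + 0}{-2 - 6}\right)^{2} = \left(20 + \frac{1}{-8} \cdot 9\right)^{2} = \left(20 - \frac{9}{8}\right)^{2} = \left(\frac{151}{8}\right)^{2} = \frac{22801}{64}$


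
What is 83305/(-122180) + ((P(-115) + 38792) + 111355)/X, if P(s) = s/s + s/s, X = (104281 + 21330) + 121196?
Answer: -443010463/6030975852 ≈ -0.073456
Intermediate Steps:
X = 246807 (X = 125611 + 121196 = 246807)
P(s) = 2 (P(s) = 1 + 1 = 2)
83305/(-122180) + ((P(-115) + 38792) + 111355)/X = 83305/(-122180) + ((2 + 38792) + 111355)/246807 = 83305*(-1/122180) + (38794 + 111355)*(1/246807) = -16661/24436 + 150149*(1/246807) = -16661/24436 + 150149/246807 = -443010463/6030975852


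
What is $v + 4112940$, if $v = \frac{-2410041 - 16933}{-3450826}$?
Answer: $\frac{7096521357707}{1725413} \approx 4.1129 \cdot 10^{6}$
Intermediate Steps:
$v = \frac{1213487}{1725413}$ ($v = \left(-2410041 - 16933\right) \left(- \frac{1}{3450826}\right) = \left(-2426974\right) \left(- \frac{1}{3450826}\right) = \frac{1213487}{1725413} \approx 0.7033$)
$v + 4112940 = \frac{1213487}{1725413} + 4112940 = \frac{7096521357707}{1725413}$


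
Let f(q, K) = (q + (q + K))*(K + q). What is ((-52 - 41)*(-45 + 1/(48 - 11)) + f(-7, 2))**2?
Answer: 24640208784/1369 ≈ 1.7999e+7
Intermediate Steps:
f(q, K) = (K + q)*(K + 2*q) (f(q, K) = (q + (K + q))*(K + q) = (K + 2*q)*(K + q) = (K + q)*(K + 2*q))
((-52 - 41)*(-45 + 1/(48 - 11)) + f(-7, 2))**2 = ((-52 - 41)*(-45 + 1/(48 - 11)) + (2**2 + 2*(-7)**2 + 3*2*(-7)))**2 = (-93*(-45 + 1/37) + (4 + 2*49 - 42))**2 = (-93*(-45 + 1/37) + (4 + 98 - 42))**2 = (-93*(-1664/37) + 60)**2 = (154752/37 + 60)**2 = (156972/37)**2 = 24640208784/1369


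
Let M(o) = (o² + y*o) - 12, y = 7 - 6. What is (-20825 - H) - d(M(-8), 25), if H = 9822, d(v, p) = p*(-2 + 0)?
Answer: -30597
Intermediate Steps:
y = 1
M(o) = -12 + o + o² (M(o) = (o² + 1*o) - 12 = (o² + o) - 12 = (o + o²) - 12 = -12 + o + o²)
d(v, p) = -2*p (d(v, p) = p*(-2) = -2*p)
(-20825 - H) - d(M(-8), 25) = (-20825 - 1*9822) - (-2)*25 = (-20825 - 9822) - 1*(-50) = -30647 + 50 = -30597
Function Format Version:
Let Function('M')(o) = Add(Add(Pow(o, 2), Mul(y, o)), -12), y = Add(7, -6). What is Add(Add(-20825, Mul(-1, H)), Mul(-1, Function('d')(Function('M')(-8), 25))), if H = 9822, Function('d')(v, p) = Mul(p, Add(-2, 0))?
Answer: -30597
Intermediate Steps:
y = 1
Function('M')(o) = Add(-12, o, Pow(o, 2)) (Function('M')(o) = Add(Add(Pow(o, 2), Mul(1, o)), -12) = Add(Add(Pow(o, 2), o), -12) = Add(Add(o, Pow(o, 2)), -12) = Add(-12, o, Pow(o, 2)))
Function('d')(v, p) = Mul(-2, p) (Function('d')(v, p) = Mul(p, -2) = Mul(-2, p))
Add(Add(-20825, Mul(-1, H)), Mul(-1, Function('d')(Function('M')(-8), 25))) = Add(Add(-20825, Mul(-1, 9822)), Mul(-1, Mul(-2, 25))) = Add(Add(-20825, -9822), Mul(-1, -50)) = Add(-30647, 50) = -30597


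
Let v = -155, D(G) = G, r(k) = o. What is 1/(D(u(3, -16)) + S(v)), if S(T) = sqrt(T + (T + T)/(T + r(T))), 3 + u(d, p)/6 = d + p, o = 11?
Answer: -6912/674557 - 6*I*sqrt(22010)/674557 ≈ -0.010247 - 0.0013196*I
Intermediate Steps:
u(d, p) = -18 + 6*d + 6*p (u(d, p) = -18 + 6*(d + p) = -18 + (6*d + 6*p) = -18 + 6*d + 6*p)
r(k) = 11
S(T) = sqrt(T + 2*T/(11 + T)) (S(T) = sqrt(T + (T + T)/(T + 11)) = sqrt(T + (2*T)/(11 + T)) = sqrt(T + 2*T/(11 + T)))
1/(D(u(3, -16)) + S(v)) = 1/((-18 + 6*3 + 6*(-16)) + sqrt(-155*(13 - 155)/(11 - 155))) = 1/((-18 + 18 - 96) + sqrt(-155*(-142)/(-144))) = 1/(-96 + sqrt(-155*(-1/144)*(-142))) = 1/(-96 + sqrt(-11005/72)) = 1/(-96 + I*sqrt(22010)/12)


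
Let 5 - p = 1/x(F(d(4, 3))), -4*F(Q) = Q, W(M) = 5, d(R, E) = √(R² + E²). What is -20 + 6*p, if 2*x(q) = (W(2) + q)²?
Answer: 686/75 ≈ 9.1467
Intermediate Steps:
d(R, E) = √(E² + R²)
F(Q) = -Q/4
x(q) = (5 + q)²/2
p = 1093/225 (p = 5 - 1/((5 - √(3² + 4²)/4)²/2) = 5 - 1/((5 - √(9 + 16)/4)²/2) = 5 - 1/((5 - √25/4)²/2) = 5 - 1/((5 - ¼*5)²/2) = 5 - 1/((5 - 5/4)²/2) = 5 - 1/((15/4)²/2) = 5 - 1/((½)*(225/16)) = 5 - 1/225/32 = 5 - 1*32/225 = 5 - 32/225 = 1093/225 ≈ 4.8578)
-20 + 6*p = -20 + 6*(1093/225) = -20 + 2186/75 = 686/75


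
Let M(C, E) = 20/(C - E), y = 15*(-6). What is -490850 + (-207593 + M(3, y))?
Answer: -64955179/93 ≈ -6.9844e+5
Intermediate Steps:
y = -90
-490850 + (-207593 + M(3, y)) = -490850 + (-207593 + 20/(3 - 1*(-90))) = -490850 + (-207593 + 20/(3 + 90)) = -490850 + (-207593 + 20/93) = -490850 - 19306129/93 = -64955179/93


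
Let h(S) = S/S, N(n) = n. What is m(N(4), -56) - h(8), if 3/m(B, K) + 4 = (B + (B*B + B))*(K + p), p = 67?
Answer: -257/260 ≈ -0.98846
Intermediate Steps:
h(S) = 1
m(B, K) = 3/(-4 + (67 + K)*(B² + 2*B)) (m(B, K) = 3/(-4 + (B + (B*B + B))*(K + 67)) = 3/(-4 + (B + (B² + B))*(67 + K)) = 3/(-4 + (B + (B + B²))*(67 + K)) = 3/(-4 + (B² + 2*B)*(67 + K)) = 3/(-4 + (67 + K)*(B² + 2*B)))
m(N(4), -56) - h(8) = 3/(-4 + 67*4² + 134*4 - 56*4² + 2*4*(-56)) - 1*1 = 3/(-4 + 67*16 + 536 - 56*16 - 448) - 1 = 3/(-4 + 1072 + 536 - 896 - 448) - 1 = 3/260 - 1 = -257/260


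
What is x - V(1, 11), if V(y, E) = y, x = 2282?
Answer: 2281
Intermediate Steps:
x - V(1, 11) = 2282 - 1*1 = 2282 - 1 = 2281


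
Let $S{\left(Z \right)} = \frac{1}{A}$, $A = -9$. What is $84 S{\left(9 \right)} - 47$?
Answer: $- \frac{169}{3} \approx -56.333$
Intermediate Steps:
$S{\left(Z \right)} = - \frac{1}{9}$ ($S{\left(Z \right)} = \frac{1}{-9} = - \frac{1}{9}$)
$84 S{\left(9 \right)} - 47 = 84 \left(- \frac{1}{9}\right) - 47 = - \frac{28}{3} - 47 = - \frac{169}{3}$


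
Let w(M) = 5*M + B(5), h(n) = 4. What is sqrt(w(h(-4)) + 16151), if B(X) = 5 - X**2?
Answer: sqrt(16151) ≈ 127.09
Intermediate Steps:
w(M) = -20 + 5*M (w(M) = 5*M + (5 - 1*5**2) = 5*M + (5 - 1*25) = 5*M + (5 - 25) = 5*M - 20 = -20 + 5*M)
sqrt(w(h(-4)) + 16151) = sqrt((-20 + 5*4) + 16151) = sqrt((-20 + 20) + 16151) = sqrt(0 + 16151) = sqrt(16151)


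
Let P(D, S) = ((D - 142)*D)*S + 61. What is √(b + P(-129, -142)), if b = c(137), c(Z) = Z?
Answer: 2*I*√1240995 ≈ 2228.0*I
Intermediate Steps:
P(D, S) = 61 + D*S*(-142 + D) (P(D, S) = ((-142 + D)*D)*S + 61 = (D*(-142 + D))*S + 61 = D*S*(-142 + D) + 61 = 61 + D*S*(-142 + D))
b = 137
√(b + P(-129, -142)) = √(137 + (61 - 142*(-129)² - 142*(-129)*(-142))) = √(137 + (61 - 142*16641 - 2601156)) = √(137 + (61 - 2363022 - 2601156)) = √(137 - 4964117) = √(-4963980) = 2*I*√1240995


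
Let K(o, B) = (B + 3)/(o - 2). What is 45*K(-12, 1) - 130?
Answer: -1000/7 ≈ -142.86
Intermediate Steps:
K(o, B) = (3 + B)/(-2 + o)
45*K(-12, 1) - 130 = 45*((3 + 1)/(-2 - 12)) - 130 = 45*(4/(-14)) - 130 = 45*(-1/14*4) - 130 = 45*(-2/7) - 130 = -90/7 - 130 = -1000/7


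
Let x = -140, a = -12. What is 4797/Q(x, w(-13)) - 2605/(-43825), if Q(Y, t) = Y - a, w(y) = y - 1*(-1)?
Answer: -41979017/1121920 ≈ -37.417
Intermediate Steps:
w(y) = 1 + y (w(y) = y + 1 = 1 + y)
Q(Y, t) = 12 + Y (Q(Y, t) = Y - 1*(-12) = Y + 12 = 12 + Y)
4797/Q(x, w(-13)) - 2605/(-43825) = 4797/(12 - 140) - 2605/(-43825) = 4797/(-128) - 2605*(-1/43825) = 4797*(-1/128) + 521/8765 = -4797/128 + 521/8765 = -41979017/1121920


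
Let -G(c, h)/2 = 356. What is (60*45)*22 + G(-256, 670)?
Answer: 58688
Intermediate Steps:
G(c, h) = -712 (G(c, h) = -2*356 = -712)
(60*45)*22 + G(-256, 670) = (60*45)*22 - 712 = 2700*22 - 712 = 59400 - 712 = 58688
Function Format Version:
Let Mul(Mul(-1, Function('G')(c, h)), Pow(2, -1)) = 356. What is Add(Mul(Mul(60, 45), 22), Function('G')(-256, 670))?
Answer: 58688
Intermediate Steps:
Function('G')(c, h) = -712 (Function('G')(c, h) = Mul(-2, 356) = -712)
Add(Mul(Mul(60, 45), 22), Function('G')(-256, 670)) = Add(Mul(Mul(60, 45), 22), -712) = Add(Mul(2700, 22), -712) = Add(59400, -712) = 58688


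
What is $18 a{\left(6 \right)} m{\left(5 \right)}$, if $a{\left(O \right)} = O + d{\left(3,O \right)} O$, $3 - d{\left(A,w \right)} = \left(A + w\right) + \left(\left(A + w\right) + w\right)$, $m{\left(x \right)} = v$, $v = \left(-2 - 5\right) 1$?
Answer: $15120$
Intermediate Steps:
$v = -7$ ($v = \left(-7\right) 1 = -7$)
$m{\left(x \right)} = -7$
$d{\left(A,w \right)} = 3 - 3 w - 2 A$ ($d{\left(A,w \right)} = 3 - \left(\left(A + w\right) + \left(\left(A + w\right) + w\right)\right) = 3 - \left(\left(A + w\right) + \left(A + 2 w\right)\right) = 3 - \left(2 A + 3 w\right) = 3 - 3 w - 2 A$)
$a{\left(O \right)} = O + O \left(-3 - 3 O\right)$ ($a{\left(O \right)} = O + \left(3 - 3 O - 6\right) O = O + \left(-3 - 3 O\right) O = O + O \left(-3 - 3 O\right)$)
$18 a{\left(6 \right)} m{\left(5 \right)} = 18 \left(\left(-1\right) 6 \left(2 + 3 \cdot 6\right)\right) \left(-7\right) = 18 \left(\left(-1\right) 6 \left(2 + 18\right)\right) \left(-7\right) = 18 \left(\left(-1\right) 6 \cdot 20\right) \left(-7\right) = 18 \left(-120\right) \left(-7\right) = \left(-2160\right) \left(-7\right) = 15120$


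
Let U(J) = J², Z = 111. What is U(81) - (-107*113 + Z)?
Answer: 18541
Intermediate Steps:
U(81) - (-107*113 + Z) = 81² - (-107*113 + 111) = 6561 - (-12091 + 111) = 6561 - 1*(-11980) = 6561 + 11980 = 18541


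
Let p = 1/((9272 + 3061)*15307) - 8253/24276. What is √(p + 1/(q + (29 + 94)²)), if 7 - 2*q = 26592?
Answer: I*√188649592529052502430481237/23575377689742 ≈ 0.5826*I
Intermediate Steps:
q = -26585/2 (q = 7/2 - ½*26592 = 7/2 - 13296 = -26585/2 ≈ -13293.)
p = -74191022627/218231103036 (p = (1/15307)/12333 - 8253*1/24276 = (1/12333)*(1/15307) - 393/1156 = 1/188781231 - 393/1156 = -74191022627/218231103036 ≈ -0.33997)
√(p + 1/(q + (29 + 94)²)) = √(-74191022627/218231103036 + 1/(-26585/2 + (29 + 94)²)) = √(-74191022627/218231103036 + 1/(-26585/2 + 123²)) = √(-74191022627/218231103036 + 1/(-26585/2 + 15129)) = √(-74191022627/218231103036 + 1/(3673/2)) = √(-74191022627/218231103036 + 2/3673) = √(-272067163902899/801562841451228) = I*√188649592529052502430481237/23575377689742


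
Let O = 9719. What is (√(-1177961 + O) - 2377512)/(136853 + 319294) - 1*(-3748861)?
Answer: 190003257895/50683 + I*√1168242/456147 ≈ 3.7489e+6 + 0.0023695*I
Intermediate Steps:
(√(-1177961 + O) - 2377512)/(136853 + 319294) - 1*(-3748861) = (√(-1177961 + 9719) - 2377512)/(136853 + 319294) - 1*(-3748861) = (√(-1168242) - 2377512)/456147 + 3748861 = (I*√1168242 - 2377512)*(1/456147) + 3748861 = (-2377512 + I*√1168242)*(1/456147) + 3748861 = (-264168/50683 + I*√1168242/456147) + 3748861 = 190003257895/50683 + I*√1168242/456147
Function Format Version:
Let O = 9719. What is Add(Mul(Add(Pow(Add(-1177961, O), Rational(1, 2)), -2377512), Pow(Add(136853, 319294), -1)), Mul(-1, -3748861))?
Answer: Add(Rational(190003257895, 50683), Mul(Rational(1, 456147), I, Pow(1168242, Rational(1, 2)))) ≈ Add(3.7489e+6, Mul(0.0023695, I))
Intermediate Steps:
Add(Mul(Add(Pow(Add(-1177961, O), Rational(1, 2)), -2377512), Pow(Add(136853, 319294), -1)), Mul(-1, -3748861)) = Add(Mul(Add(Pow(Add(-1177961, 9719), Rational(1, 2)), -2377512), Pow(Add(136853, 319294), -1)), Mul(-1, -3748861)) = Add(Mul(Add(Pow(-1168242, Rational(1, 2)), -2377512), Pow(456147, -1)), 3748861) = Add(Mul(Add(Mul(I, Pow(1168242, Rational(1, 2))), -2377512), Rational(1, 456147)), 3748861) = Add(Mul(Add(-2377512, Mul(I, Pow(1168242, Rational(1, 2)))), Rational(1, 456147)), 3748861) = Add(Add(Rational(-264168, 50683), Mul(Rational(1, 456147), I, Pow(1168242, Rational(1, 2)))), 3748861) = Add(Rational(190003257895, 50683), Mul(Rational(1, 456147), I, Pow(1168242, Rational(1, 2))))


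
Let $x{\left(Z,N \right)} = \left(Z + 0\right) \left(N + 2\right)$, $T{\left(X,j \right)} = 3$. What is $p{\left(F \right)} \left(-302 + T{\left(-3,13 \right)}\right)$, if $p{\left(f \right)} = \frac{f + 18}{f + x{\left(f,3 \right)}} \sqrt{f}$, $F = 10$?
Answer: $- \frac{2093 \sqrt{10}}{15} \approx -441.24$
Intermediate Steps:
$x{\left(Z,N \right)} = Z \left(2 + N\right)$
$p{\left(f \right)} = \frac{18 + f}{6 \sqrt{f}}$ ($p{\left(f \right)} = \frac{f + 18}{f + f \left(2 + 3\right)} \sqrt{f} = \frac{18 + f}{f + f 5} \sqrt{f} = \frac{18 + f}{f + 5 f} \sqrt{f} = \frac{18 + f}{6 f} \sqrt{f} = \frac{18 + f}{6 \sqrt{f}}$)
$p{\left(F \right)} \left(-302 + T{\left(-3,13 \right)}\right) = \frac{18 + 10}{6 \sqrt{10}} \left(-302 + 3\right) = \frac{1}{6} \frac{\sqrt{10}}{10} \cdot 28 \left(-299\right) = \frac{7 \sqrt{10}}{15} \left(-299\right) = - \frac{2093 \sqrt{10}}{15}$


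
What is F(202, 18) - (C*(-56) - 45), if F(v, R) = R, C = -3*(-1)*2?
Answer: 399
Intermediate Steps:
C = 6 (C = 3*2 = 6)
F(202, 18) - (C*(-56) - 45) = 18 - (6*(-56) - 45) = 18 - (-336 - 45) = 18 - 1*(-381) = 18 + 381 = 399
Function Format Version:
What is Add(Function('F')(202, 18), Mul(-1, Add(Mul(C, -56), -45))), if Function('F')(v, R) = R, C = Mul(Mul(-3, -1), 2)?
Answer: 399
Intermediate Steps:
C = 6 (C = Mul(3, 2) = 6)
Add(Function('F')(202, 18), Mul(-1, Add(Mul(C, -56), -45))) = Add(18, Mul(-1, Add(Mul(6, -56), -45))) = Add(18, Mul(-1, Add(-336, -45))) = Add(18, Mul(-1, -381)) = Add(18, 381) = 399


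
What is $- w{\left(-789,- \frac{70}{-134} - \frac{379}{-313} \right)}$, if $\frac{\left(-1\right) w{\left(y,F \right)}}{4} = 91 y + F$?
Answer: $- \frac{6022641924}{20971} \approx -2.8719 \cdot 10^{5}$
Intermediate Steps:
$w{\left(y,F \right)} = - 364 y - 4 F$ ($w{\left(y,F \right)} = - 4 \left(91 y + F\right) = - 4 \left(F + 91 y\right) = - 364 y - 4 F$)
$- w{\left(-789,- \frac{70}{-134} - \frac{379}{-313} \right)} = - (\left(-364\right) \left(-789\right) - 4 \left(- \frac{70}{-134} - \frac{379}{-313}\right)) = - (287196 - 4 \left(\left(-70\right) \left(- \frac{1}{134}\right) - - \frac{379}{313}\right)) = - (287196 - 4 \left(\frac{35}{67} + \frac{379}{313}\right)) = - (287196 - \frac{145392}{20971}) = \left(-1\right) \frac{6022641924}{20971} = - \frac{6022641924}{20971}$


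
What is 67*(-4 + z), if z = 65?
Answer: 4087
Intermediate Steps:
67*(-4 + z) = 67*(-4 + 65) = 67*61 = 4087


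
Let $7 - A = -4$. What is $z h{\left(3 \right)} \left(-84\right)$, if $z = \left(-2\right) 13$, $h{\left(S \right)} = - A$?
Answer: $-24024$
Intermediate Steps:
$A = 11$ ($A = 7 - -4 = 7 + 4 = 11$)
$h{\left(S \right)} = -11$ ($h{\left(S \right)} = \left(-1\right) 11 = -11$)
$z = -26$
$z h{\left(3 \right)} \left(-84\right) = \left(-26\right) \left(-11\right) \left(-84\right) = 286 \left(-84\right) = -24024$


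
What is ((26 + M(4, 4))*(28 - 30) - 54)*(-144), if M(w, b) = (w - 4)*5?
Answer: 15264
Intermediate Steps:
M(w, b) = -20 + 5*w (M(w, b) = (-4 + w)*5 = -20 + 5*w)
((26 + M(4, 4))*(28 - 30) - 54)*(-144) = ((26 + (-20 + 5*4))*(28 - 30) - 54)*(-144) = ((26 + (-20 + 20))*(-2) - 54)*(-144) = ((26 + 0)*(-2) - 54)*(-144) = (26*(-2) - 54)*(-144) = (-52 - 54)*(-144) = -106*(-144) = 15264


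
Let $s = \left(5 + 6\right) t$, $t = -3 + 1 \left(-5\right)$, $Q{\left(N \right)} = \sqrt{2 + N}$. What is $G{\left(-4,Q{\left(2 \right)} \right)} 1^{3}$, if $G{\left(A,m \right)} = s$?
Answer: $-88$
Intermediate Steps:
$t = -8$ ($t = -3 - 5 = -8$)
$s = -88$ ($s = \left(5 + 6\right) \left(-8\right) = 11 \left(-8\right) = -88$)
$G{\left(A,m \right)} = -88$
$G{\left(-4,Q{\left(2 \right)} \right)} 1^{3} = - 88 \cdot 1^{3} = \left(-88\right) 1 = -88$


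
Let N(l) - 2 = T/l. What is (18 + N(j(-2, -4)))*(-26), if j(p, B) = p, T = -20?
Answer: -780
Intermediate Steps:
N(l) = 2 - 20/l
(18 + N(j(-2, -4)))*(-26) = (18 + (2 - 20/(-2)))*(-26) = (18 + (2 - 20*(-½)))*(-26) = (18 + (2 + 10))*(-26) = (18 + 12)*(-26) = 30*(-26) = -780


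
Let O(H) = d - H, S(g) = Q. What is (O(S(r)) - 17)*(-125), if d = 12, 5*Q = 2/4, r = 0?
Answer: 1275/2 ≈ 637.50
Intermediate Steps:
Q = 1/10 (Q = (2/4)/5 = (2*(1/4))/5 = (1/5)*(1/2) = 1/10 ≈ 0.10000)
S(g) = 1/10
O(H) = 12 - H
(O(S(r)) - 17)*(-125) = ((12 - 1*1/10) - 17)*(-125) = ((12 - 1/10) - 17)*(-125) = (119/10 - 17)*(-125) = -51/10*(-125) = 1275/2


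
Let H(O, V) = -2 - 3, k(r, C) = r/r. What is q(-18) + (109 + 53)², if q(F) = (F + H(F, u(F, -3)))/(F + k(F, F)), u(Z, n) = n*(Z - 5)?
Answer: 446171/17 ≈ 26245.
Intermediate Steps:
k(r, C) = 1
u(Z, n) = n*(-5 + Z)
H(O, V) = -5
q(F) = (-5 + F)/(1 + F) (q(F) = (F - 5)/(F + 1) = (-5 + F)/(1 + F))
q(-18) + (109 + 53)² = (-5 - 18)/(1 - 18) + (109 + 53)² = -23/(-17) + 162² = -1/17*(-23) + 26244 = 23/17 + 26244 = 446171/17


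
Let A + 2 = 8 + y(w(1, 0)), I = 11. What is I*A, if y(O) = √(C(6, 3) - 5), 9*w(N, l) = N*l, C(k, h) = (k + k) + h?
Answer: 66 + 11*√10 ≈ 100.79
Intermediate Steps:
C(k, h) = h + 2*k (C(k, h) = 2*k + h = h + 2*k)
w(N, l) = N*l/9 (w(N, l) = (N*l)/9 = N*l/9)
y(O) = √10 (y(O) = √((3 + 2*6) - 5) = √((3 + 12) - 5) = √(15 - 5) = √10)
A = 6 + √10 (A = -2 + (8 + √10) = 6 + √10 ≈ 9.1623)
I*A = 11*(6 + √10) = 66 + 11*√10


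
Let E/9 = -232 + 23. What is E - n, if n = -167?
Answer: -1714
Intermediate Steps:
E = -1881 (E = 9*(-232 + 23) = 9*(-209) = -1881)
E - n = -1881 - 1*(-167) = -1881 + 167 = -1714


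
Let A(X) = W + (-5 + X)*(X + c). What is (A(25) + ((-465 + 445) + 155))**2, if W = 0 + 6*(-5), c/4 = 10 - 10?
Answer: 366025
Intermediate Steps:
c = 0 (c = 4*(10 - 10) = 4*0 = 0)
W = -30 (W = 0 - 30 = -30)
A(X) = -30 + X*(-5 + X) (A(X) = -30 + (-5 + X)*(X + 0) = -30 + (-5 + X)*X = -30 + X*(-5 + X))
(A(25) + ((-465 + 445) + 155))**2 = ((-30 + 25**2 - 5*25) + ((-465 + 445) + 155))**2 = ((-30 + 625 - 125) + (-20 + 155))**2 = (470 + 135)**2 = 605**2 = 366025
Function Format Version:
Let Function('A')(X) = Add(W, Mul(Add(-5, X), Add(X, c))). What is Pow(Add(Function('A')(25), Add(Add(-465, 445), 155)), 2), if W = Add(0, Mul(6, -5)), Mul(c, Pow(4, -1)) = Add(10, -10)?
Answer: 366025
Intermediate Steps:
c = 0 (c = Mul(4, Add(10, -10)) = Mul(4, 0) = 0)
W = -30 (W = Add(0, -30) = -30)
Function('A')(X) = Add(-30, Mul(X, Add(-5, X))) (Function('A')(X) = Add(-30, Mul(Add(-5, X), Add(X, 0))) = Add(-30, Mul(Add(-5, X), X)) = Add(-30, Mul(X, Add(-5, X))))
Pow(Add(Function('A')(25), Add(Add(-465, 445), 155)), 2) = Pow(Add(Add(-30, Pow(25, 2), Mul(-5, 25)), Add(Add(-465, 445), 155)), 2) = Pow(Add(Add(-30, 625, -125), Add(-20, 155)), 2) = Pow(Add(470, 135), 2) = Pow(605, 2) = 366025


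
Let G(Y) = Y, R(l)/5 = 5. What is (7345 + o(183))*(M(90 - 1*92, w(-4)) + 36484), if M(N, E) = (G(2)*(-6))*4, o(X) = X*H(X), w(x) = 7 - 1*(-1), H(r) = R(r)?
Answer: 434317120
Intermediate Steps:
R(l) = 25 (R(l) = 5*5 = 25)
H(r) = 25
w(x) = 8 (w(x) = 7 + 1 = 8)
o(X) = 25*X (o(X) = X*25 = 25*X)
M(N, E) = -48 (M(N, E) = (2*(-6))*4 = -12*4 = -48)
(7345 + o(183))*(M(90 - 1*92, w(-4)) + 36484) = (7345 + 25*183)*(-48 + 36484) = (7345 + 4575)*36436 = 11920*36436 = 434317120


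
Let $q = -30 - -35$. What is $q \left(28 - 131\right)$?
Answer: $-515$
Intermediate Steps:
$q = 5$ ($q = -30 + 35 = 5$)
$q \left(28 - 131\right) = 5 \left(28 - 131\right) = 5 \left(-103\right) = -515$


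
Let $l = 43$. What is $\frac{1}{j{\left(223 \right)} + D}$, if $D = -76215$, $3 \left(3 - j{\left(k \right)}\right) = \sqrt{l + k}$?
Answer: $- \frac{342954}{26137210115} + \frac{3 \sqrt{266}}{52274420230} \approx -1.312 \cdot 10^{-5}$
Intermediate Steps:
$j{\left(k \right)} = 3 - \frac{\sqrt{43 + k}}{3}$
$\frac{1}{j{\left(223 \right)} + D} = \frac{1}{\left(3 - \frac{\sqrt{43 + 223}}{3}\right) - 76215} = \frac{1}{\left(3 - \frac{\sqrt{266}}{3}\right) - 76215} = \frac{1}{-76212 - \frac{\sqrt{266}}{3}}$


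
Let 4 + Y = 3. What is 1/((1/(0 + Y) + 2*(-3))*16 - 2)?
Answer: -1/114 ≈ -0.0087719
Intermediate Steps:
Y = -1 (Y = -4 + 3 = -1)
1/((1/(0 + Y) + 2*(-3))*16 - 2) = 1/((1/(0 - 1) + 2*(-3))*16 - 2) = 1/((1/(-1) - 6)*16 - 2) = 1/((-1 - 6)*16 - 2) = 1/(-7*16 - 2) = 1/(-112 - 2) = 1/(-114) = -1/114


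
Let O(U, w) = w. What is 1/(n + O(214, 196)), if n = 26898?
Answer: 1/27094 ≈ 3.6909e-5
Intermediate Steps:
1/(n + O(214, 196)) = 1/(26898 + 196) = 1/27094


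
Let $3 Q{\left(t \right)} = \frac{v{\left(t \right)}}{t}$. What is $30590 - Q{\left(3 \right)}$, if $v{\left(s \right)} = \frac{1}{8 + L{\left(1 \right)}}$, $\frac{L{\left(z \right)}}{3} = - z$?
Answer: $\frac{1376549}{45} \approx 30590.0$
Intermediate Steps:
$L{\left(z \right)} = - 3 z$ ($L{\left(z \right)} = 3 \left(- z\right) = - 3 z$)
$v{\left(s \right)} = \frac{1}{5}$ ($v{\left(s \right)} = \frac{1}{8 - 3} = \frac{1}{5}$)
$Q{\left(t \right)} = \frac{1}{15 t}$ ($Q{\left(t \right)} = \frac{\frac{1}{5} \frac{1}{t}}{3} = \frac{1}{15 t}$)
$30590 - Q{\left(3 \right)} = 30590 - \frac{1}{15 \cdot 3} = 30590 - \frac{1}{15} \cdot \frac{1}{3} = 30590 - \frac{1}{45} = \frac{1376549}{45}$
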